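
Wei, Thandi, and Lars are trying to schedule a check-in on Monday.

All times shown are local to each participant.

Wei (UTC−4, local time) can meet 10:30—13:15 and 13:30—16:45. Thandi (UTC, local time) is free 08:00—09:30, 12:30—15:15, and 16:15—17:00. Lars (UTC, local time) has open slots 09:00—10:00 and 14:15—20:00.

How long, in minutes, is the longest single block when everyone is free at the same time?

45 minutes

Wei → UTC: 14:30–17:15, 17:30–20:45.
Thandi → UTC: 08:00–09:30, 12:30–15:15, 16:15–17:00.
Lars → UTC: 09:00–10:00, 14:15–20:00.
Wei ∩ Thandi: 14:30–15:15, 16:15–17:00.
Wei ∩ Thandi ∩ Lars: 14:30–15:15, 16:15–17:00.
Common window lengths: 45, 45 min; longest is 45.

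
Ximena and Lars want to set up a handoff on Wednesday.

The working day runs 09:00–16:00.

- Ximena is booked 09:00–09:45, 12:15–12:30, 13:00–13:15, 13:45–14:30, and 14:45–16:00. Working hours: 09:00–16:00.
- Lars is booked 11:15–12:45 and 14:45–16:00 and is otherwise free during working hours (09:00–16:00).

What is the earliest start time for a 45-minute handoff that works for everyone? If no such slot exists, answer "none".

Ximena free within 09:00–16:00: 09:45–12:15, 12:30–13:00, 13:15–13:45, 14:30–14:45.
Lars free within 09:00–16:00: 09:00–11:15, 12:45–14:45.
Ximena ∩ Lars: 09:45–11:15, 12:45–13:00, 13:15–13:45, 14:30–14:45.
Windows ≥ 45 min: 09:45–11:15.
Earliest such window starts at 09:45.

09:45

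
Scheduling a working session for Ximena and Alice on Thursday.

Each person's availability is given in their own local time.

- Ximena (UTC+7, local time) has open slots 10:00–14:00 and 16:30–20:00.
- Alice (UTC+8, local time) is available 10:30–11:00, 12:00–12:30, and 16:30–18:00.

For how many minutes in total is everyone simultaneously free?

60 minutes

Ximena → UTC: 03:00–07:00, 09:30–13:00.
Alice → UTC: 02:30–03:00, 04:00–04:30, 08:30–10:00.
Ximena ∩ Alice: 04:00–04:30, 09:30–10:00.
Total common minutes: 30 + 30 = 60.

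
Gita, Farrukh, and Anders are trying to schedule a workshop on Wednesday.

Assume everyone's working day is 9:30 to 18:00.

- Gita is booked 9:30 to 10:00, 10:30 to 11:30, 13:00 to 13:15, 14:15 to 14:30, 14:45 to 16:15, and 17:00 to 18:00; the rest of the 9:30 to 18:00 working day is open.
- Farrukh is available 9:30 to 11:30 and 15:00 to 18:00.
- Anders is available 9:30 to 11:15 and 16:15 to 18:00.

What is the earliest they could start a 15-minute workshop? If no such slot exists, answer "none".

Gita free within 09:30–18:00: 10:00–10:30, 11:30–13:00, 13:15–14:15, 14:30–14:45, 16:15–17:00.
Gita ∩ Farrukh: 10:00–10:30, 16:15–17:00.
Gita ∩ Farrukh ∩ Anders: 10:00–10:30, 16:15–17:00.
Windows ≥ 15 min: 10:00–10:30, 16:15–17:00.
Earliest such window starts at 10:00.

10:00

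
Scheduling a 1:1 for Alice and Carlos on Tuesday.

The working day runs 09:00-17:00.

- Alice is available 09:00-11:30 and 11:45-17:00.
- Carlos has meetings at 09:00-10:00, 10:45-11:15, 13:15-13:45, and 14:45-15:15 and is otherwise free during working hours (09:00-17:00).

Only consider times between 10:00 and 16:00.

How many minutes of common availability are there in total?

255 minutes

Carlos free within 09:00–17:00: 10:00–10:45, 11:15–13:15, 13:45–14:45, 15:15–17:00.
Alice ∩ Carlos: 10:00–10:45, 11:15–11:30, 11:45–13:15, 13:45–14:45, 15:15–17:00.
Restricted to 10:00–16:00: 10:00–10:45, 11:15–11:30, 11:45–13:15, 13:45–14:45, 15:15–16:00.
Total common minutes: 45 + 15 + 90 + 60 + 45 = 255.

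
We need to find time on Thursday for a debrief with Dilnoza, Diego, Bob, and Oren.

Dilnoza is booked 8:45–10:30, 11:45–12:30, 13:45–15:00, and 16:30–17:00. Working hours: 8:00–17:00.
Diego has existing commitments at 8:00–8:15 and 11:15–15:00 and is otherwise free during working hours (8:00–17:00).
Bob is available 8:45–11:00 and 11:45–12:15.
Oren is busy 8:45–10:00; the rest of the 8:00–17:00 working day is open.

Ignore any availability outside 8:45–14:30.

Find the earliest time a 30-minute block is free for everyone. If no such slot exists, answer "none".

Dilnoza free within 08:00–17:00: 08:00–08:45, 10:30–11:45, 12:30–13:45, 15:00–16:30.
Diego free within 08:00–17:00: 08:15–11:15, 15:00–17:00.
Oren free within 08:00–17:00: 08:00–08:45, 10:00–17:00.
Dilnoza ∩ Diego: 08:15–08:45, 10:30–11:15, 15:00–16:30.
Dilnoza ∩ Diego ∩ Bob: 10:30–11:00.
Dilnoza ∩ Diego ∩ Bob ∩ Oren: 10:30–11:00.
Restricted to 08:45–14:30: 10:30–11:00.
Windows ≥ 30 min: 10:30–11:00.
Earliest such window starts at 10:30.

10:30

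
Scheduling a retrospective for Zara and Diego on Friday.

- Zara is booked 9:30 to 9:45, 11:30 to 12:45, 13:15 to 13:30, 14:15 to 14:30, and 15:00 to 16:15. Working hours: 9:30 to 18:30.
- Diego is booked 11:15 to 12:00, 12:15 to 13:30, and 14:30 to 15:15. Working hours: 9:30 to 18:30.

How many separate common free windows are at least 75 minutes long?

2

Zara free within 09:30–18:30: 09:45–11:30, 12:45–13:15, 13:30–14:15, 14:30–15:00, 16:15–18:30.
Diego free within 09:30–18:30: 09:30–11:15, 12:00–12:15, 13:30–14:30, 15:15–18:30.
Zara ∩ Diego: 09:45–11:15, 13:30–14:15, 16:15–18:30.
Windows ≥ 75 min: 09:45–11:15, 16:15–18:30.
That's 2 windows.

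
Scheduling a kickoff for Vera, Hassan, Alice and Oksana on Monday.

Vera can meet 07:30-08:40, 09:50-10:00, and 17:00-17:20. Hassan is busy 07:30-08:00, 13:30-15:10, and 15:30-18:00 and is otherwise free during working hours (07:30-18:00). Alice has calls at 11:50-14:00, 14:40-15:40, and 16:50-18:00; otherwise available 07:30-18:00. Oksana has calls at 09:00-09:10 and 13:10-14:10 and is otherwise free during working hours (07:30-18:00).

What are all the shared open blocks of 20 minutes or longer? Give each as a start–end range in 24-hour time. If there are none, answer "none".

08:00–08:40

Hassan free within 07:30–18:00: 08:00–13:30, 15:10–15:30.
Alice free within 07:30–18:00: 07:30–11:50, 14:00–14:40, 15:40–16:50.
Oksana free within 07:30–18:00: 07:30–09:00, 09:10–13:10, 14:10–18:00.
Vera ∩ Hassan: 08:00–08:40, 09:50–10:00.
Vera ∩ Hassan ∩ Alice: 08:00–08:40, 09:50–10:00.
Vera ∩ Hassan ∩ Alice ∩ Oksana: 08:00–08:40, 09:50–10:00.
Windows ≥ 20 min: 08:00–08:40.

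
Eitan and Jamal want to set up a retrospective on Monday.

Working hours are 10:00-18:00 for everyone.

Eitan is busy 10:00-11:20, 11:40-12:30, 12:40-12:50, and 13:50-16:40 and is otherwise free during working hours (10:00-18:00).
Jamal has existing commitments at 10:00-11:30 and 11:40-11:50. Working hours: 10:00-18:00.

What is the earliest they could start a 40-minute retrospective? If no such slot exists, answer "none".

12:50

Eitan free within 10:00–18:00: 11:20–11:40, 12:30–12:40, 12:50–13:50, 16:40–18:00.
Jamal free within 10:00–18:00: 11:30–11:40, 11:50–18:00.
Eitan ∩ Jamal: 11:30–11:40, 12:30–12:40, 12:50–13:50, 16:40–18:00.
Windows ≥ 40 min: 12:50–13:50, 16:40–18:00.
Earliest such window starts at 12:50.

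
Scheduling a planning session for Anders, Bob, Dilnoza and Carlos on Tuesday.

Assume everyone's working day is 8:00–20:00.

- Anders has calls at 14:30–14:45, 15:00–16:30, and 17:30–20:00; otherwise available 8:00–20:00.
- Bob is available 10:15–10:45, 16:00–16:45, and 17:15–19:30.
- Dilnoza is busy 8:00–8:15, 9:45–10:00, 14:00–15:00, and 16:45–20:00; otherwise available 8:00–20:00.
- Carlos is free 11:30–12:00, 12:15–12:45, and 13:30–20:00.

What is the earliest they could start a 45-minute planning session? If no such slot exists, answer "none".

Anders free within 08:00–20:00: 08:00–14:30, 14:45–15:00, 16:30–17:30.
Dilnoza free within 08:00–20:00: 08:15–09:45, 10:00–14:00, 15:00–16:45.
Anders ∩ Bob: 10:15–10:45, 16:30–16:45, 17:15–17:30.
Anders ∩ Bob ∩ Dilnoza: 10:15–10:45, 16:30–16:45.
Anders ∩ Bob ∩ Dilnoza ∩ Carlos: 16:30–16:45.
Windows ≥ 45 min: (none).

none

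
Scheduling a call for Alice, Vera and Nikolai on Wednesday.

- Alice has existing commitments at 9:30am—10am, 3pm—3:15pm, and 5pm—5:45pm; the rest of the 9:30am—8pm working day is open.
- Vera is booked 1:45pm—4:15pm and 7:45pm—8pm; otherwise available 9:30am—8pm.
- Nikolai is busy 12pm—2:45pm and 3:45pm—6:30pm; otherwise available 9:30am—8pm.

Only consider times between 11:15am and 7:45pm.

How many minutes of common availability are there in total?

Alice free within 09:30–20:00: 10:00–15:00, 15:15–17:00, 17:45–20:00.
Vera free within 09:30–20:00: 09:30–13:45, 16:15–19:45.
Nikolai free within 09:30–20:00: 09:30–12:00, 14:45–15:45, 18:30–20:00.
Alice ∩ Vera: 10:00–13:45, 16:15–17:00, 17:45–19:45.
Alice ∩ Vera ∩ Nikolai: 10:00–12:00, 18:30–19:45.
Restricted to 11:15–19:45: 11:15–12:00, 18:30–19:45.
Total common minutes: 45 + 75 = 120.

120 minutes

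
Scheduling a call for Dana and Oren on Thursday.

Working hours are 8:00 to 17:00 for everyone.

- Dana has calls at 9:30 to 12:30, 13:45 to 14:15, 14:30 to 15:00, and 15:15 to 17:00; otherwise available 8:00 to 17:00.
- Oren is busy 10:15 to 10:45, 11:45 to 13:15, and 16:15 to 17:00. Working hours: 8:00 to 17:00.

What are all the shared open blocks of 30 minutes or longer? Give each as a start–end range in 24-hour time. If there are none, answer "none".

Dana free within 08:00–17:00: 08:00–09:30, 12:30–13:45, 14:15–14:30, 15:00–15:15.
Oren free within 08:00–17:00: 08:00–10:15, 10:45–11:45, 13:15–16:15.
Dana ∩ Oren: 08:00–09:30, 13:15–13:45, 14:15–14:30, 15:00–15:15.
Windows ≥ 30 min: 08:00–09:30, 13:15–13:45.

08:00–09:30, 13:15–13:45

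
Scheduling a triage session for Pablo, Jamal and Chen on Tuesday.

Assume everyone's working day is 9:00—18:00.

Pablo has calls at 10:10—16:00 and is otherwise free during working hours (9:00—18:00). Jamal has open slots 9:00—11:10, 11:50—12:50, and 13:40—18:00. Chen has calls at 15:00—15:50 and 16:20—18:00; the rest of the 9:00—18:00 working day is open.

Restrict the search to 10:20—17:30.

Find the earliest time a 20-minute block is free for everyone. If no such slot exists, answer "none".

16:00

Pablo free within 09:00–18:00: 09:00–10:10, 16:00–18:00.
Chen free within 09:00–18:00: 09:00–15:00, 15:50–16:20.
Pablo ∩ Jamal: 09:00–10:10, 16:00–18:00.
Pablo ∩ Jamal ∩ Chen: 09:00–10:10, 16:00–16:20.
Restricted to 10:20–17:30: 16:00–16:20.
Windows ≥ 20 min: 16:00–16:20.
Earliest such window starts at 16:00.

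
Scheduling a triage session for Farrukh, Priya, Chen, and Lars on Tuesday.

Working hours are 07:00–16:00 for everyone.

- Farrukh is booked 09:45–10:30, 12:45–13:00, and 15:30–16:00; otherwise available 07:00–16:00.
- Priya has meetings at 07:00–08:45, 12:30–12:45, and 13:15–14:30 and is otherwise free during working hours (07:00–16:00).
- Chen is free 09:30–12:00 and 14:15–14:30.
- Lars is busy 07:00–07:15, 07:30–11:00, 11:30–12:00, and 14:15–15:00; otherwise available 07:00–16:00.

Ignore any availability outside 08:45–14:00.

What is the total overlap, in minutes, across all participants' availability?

Farrukh free within 07:00–16:00: 07:00–09:45, 10:30–12:45, 13:00–15:30.
Priya free within 07:00–16:00: 08:45–12:30, 12:45–13:15, 14:30–16:00.
Lars free within 07:00–16:00: 07:15–07:30, 11:00–11:30, 12:00–14:15, 15:00–16:00.
Farrukh ∩ Priya: 08:45–09:45, 10:30–12:30, 13:00–13:15, 14:30–15:30.
Farrukh ∩ Priya ∩ Chen: 09:30–09:45, 10:30–12:00.
Farrukh ∩ Priya ∩ Chen ∩ Lars: 11:00–11:30.
Restricted to 08:45–14:00: 11:00–11:30.
Total common minutes: 30.

30 minutes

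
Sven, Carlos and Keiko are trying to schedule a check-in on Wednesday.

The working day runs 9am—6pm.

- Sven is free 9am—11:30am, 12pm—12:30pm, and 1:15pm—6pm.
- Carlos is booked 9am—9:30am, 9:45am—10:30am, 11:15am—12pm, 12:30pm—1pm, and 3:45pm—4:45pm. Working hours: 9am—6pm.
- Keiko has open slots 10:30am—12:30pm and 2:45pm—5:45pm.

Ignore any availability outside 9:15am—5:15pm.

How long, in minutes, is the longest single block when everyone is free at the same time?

Carlos free within 09:00–18:00: 09:30–09:45, 10:30–11:15, 12:00–12:30, 13:00–15:45, 16:45–18:00.
Sven ∩ Carlos: 09:30–09:45, 10:30–11:15, 12:00–12:30, 13:15–15:45, 16:45–18:00.
Sven ∩ Carlos ∩ Keiko: 10:30–11:15, 12:00–12:30, 14:45–15:45, 16:45–17:45.
Restricted to 09:15–17:15: 10:30–11:15, 12:00–12:30, 14:45–15:45, 16:45–17:15.
Common window lengths: 45, 30, 60, 30 min; longest is 60.

60 minutes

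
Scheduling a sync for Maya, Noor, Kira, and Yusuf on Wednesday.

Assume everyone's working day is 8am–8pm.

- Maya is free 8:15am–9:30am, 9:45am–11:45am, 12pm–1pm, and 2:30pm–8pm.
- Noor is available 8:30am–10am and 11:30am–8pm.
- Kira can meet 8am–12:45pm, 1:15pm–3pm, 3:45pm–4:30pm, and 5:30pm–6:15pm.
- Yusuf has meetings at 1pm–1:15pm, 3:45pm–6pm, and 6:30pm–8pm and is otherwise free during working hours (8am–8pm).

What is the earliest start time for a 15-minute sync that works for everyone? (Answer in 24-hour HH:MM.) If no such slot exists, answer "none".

Yusuf free within 08:00–20:00: 08:00–13:00, 13:15–15:45, 18:00–18:30.
Maya ∩ Noor: 08:30–09:30, 09:45–10:00, 11:30–11:45, 12:00–13:00, 14:30–20:00.
Maya ∩ Noor ∩ Kira: 08:30–09:30, 09:45–10:00, 11:30–11:45, 12:00–12:45, 14:30–15:00, 15:45–16:30, 17:30–18:15.
Maya ∩ Noor ∩ Kira ∩ Yusuf: 08:30–09:30, 09:45–10:00, 11:30–11:45, 12:00–12:45, 14:30–15:00, 18:00–18:15.
Windows ≥ 15 min: 08:30–09:30, 09:45–10:00, 11:30–11:45, 12:00–12:45, 14:30–15:00, 18:00–18:15.
Earliest such window starts at 08:30.

08:30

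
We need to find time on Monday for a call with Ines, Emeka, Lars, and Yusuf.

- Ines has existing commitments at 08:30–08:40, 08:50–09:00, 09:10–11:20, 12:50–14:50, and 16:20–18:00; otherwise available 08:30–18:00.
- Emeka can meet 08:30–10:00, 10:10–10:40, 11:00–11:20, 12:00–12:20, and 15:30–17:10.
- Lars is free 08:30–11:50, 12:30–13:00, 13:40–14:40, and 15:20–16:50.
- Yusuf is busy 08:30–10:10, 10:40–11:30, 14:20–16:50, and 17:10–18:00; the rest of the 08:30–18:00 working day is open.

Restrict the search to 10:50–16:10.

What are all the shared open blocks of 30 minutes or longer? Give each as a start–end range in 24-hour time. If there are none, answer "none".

none

Ines free within 08:30–18:00: 08:40–08:50, 09:00–09:10, 11:20–12:50, 14:50–16:20.
Yusuf free within 08:30–18:00: 10:10–10:40, 11:30–14:20, 16:50–17:10.
Ines ∩ Emeka: 08:40–08:50, 09:00–09:10, 12:00–12:20, 15:30–16:20.
Ines ∩ Emeka ∩ Lars: 08:40–08:50, 09:00–09:10, 15:30–16:20.
Ines ∩ Emeka ∩ Lars ∩ Yusuf: (none).
Restricted to 10:50–16:10: (none).
Windows ≥ 30 min: (none).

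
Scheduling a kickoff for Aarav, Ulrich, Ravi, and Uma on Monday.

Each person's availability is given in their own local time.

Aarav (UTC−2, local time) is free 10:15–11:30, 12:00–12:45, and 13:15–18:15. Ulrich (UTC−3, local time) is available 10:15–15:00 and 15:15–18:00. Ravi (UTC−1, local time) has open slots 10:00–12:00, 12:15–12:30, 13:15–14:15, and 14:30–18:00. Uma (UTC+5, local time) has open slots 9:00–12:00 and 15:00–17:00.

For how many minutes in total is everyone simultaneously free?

0 minutes

Aarav → UTC: 12:15–13:30, 14:00–14:45, 15:15–20:15.
Ulrich → UTC: 13:15–18:00, 18:15–21:00.
Ravi → UTC: 11:00–13:00, 13:15–13:30, 14:15–15:15, 15:30–19:00.
Uma → UTC: 04:00–07:00, 10:00–12:00.
Aarav ∩ Ulrich: 13:15–13:30, 14:00–14:45, 15:15–18:00, 18:15–20:15.
Aarav ∩ Ulrich ∩ Ravi: 13:15–13:30, 14:15–14:45, 15:30–18:00, 18:15–19:00.
Aarav ∩ Ulrich ∩ Ravi ∩ Uma: (none).
Total common minutes: 0.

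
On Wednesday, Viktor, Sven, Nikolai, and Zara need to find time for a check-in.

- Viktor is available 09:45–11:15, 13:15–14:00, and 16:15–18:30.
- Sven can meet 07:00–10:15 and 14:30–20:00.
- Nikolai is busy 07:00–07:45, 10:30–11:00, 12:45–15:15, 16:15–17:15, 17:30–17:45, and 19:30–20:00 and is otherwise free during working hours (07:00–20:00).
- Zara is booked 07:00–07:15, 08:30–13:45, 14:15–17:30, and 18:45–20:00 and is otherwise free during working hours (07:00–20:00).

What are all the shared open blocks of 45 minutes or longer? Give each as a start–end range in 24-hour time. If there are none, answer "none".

Nikolai free within 07:00–20:00: 07:45–10:30, 11:00–12:45, 15:15–16:15, 17:15–17:30, 17:45–19:30.
Zara free within 07:00–20:00: 07:15–08:30, 13:45–14:15, 17:30–18:45.
Viktor ∩ Sven: 09:45–10:15, 16:15–18:30.
Viktor ∩ Sven ∩ Nikolai: 09:45–10:15, 17:15–17:30, 17:45–18:30.
Viktor ∩ Sven ∩ Nikolai ∩ Zara: 17:45–18:30.
Windows ≥ 45 min: 17:45–18:30.

17:45–18:30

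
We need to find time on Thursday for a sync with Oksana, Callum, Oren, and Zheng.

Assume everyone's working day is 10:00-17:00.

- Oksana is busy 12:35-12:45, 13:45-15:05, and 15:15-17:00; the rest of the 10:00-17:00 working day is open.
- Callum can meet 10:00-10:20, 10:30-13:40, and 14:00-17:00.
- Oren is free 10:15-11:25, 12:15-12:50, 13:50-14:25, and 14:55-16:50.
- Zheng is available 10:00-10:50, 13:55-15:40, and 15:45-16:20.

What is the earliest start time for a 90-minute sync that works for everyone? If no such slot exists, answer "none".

Oksana free within 10:00–17:00: 10:00–12:35, 12:45–13:45, 15:05–15:15.
Oksana ∩ Callum: 10:00–10:20, 10:30–12:35, 12:45–13:40, 15:05–15:15.
Oksana ∩ Callum ∩ Oren: 10:15–10:20, 10:30–11:25, 12:15–12:35, 12:45–12:50, 15:05–15:15.
Oksana ∩ Callum ∩ Oren ∩ Zheng: 10:15–10:20, 10:30–10:50, 15:05–15:15.
Windows ≥ 90 min: (none).

none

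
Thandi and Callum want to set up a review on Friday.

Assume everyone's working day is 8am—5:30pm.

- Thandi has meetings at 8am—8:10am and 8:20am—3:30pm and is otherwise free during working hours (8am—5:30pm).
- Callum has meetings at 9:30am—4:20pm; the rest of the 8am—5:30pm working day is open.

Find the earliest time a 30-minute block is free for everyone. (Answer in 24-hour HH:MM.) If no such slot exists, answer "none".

Thandi free within 08:00–17:30: 08:10–08:20, 15:30–17:30.
Callum free within 08:00–17:30: 08:00–09:30, 16:20–17:30.
Thandi ∩ Callum: 08:10–08:20, 16:20–17:30.
Windows ≥ 30 min: 16:20–17:30.
Earliest such window starts at 16:20.

16:20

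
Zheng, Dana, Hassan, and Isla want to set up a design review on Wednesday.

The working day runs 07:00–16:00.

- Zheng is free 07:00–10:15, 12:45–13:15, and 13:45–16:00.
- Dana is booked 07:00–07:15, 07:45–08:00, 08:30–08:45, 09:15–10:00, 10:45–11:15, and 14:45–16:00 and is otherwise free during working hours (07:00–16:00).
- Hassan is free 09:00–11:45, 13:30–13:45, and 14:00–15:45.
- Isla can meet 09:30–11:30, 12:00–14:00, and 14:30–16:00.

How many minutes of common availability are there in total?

30 minutes

Dana free within 07:00–16:00: 07:15–07:45, 08:00–08:30, 08:45–09:15, 10:00–10:45, 11:15–14:45.
Zheng ∩ Dana: 07:15–07:45, 08:00–08:30, 08:45–09:15, 10:00–10:15, 12:45–13:15, 13:45–14:45.
Zheng ∩ Dana ∩ Hassan: 09:00–09:15, 10:00–10:15, 14:00–14:45.
Zheng ∩ Dana ∩ Hassan ∩ Isla: 10:00–10:15, 14:30–14:45.
Total common minutes: 15 + 15 = 30.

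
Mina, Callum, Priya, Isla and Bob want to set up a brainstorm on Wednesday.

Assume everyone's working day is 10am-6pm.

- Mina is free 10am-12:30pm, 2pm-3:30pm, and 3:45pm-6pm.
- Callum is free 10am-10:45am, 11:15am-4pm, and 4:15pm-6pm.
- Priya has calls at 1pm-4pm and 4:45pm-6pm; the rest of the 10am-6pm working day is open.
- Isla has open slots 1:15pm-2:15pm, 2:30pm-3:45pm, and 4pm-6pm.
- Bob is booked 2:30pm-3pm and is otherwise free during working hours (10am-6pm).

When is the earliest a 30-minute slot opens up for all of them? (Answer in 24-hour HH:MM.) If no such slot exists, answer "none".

16:15

Priya free within 10:00–18:00: 10:00–13:00, 16:00–16:45.
Bob free within 10:00–18:00: 10:00–14:30, 15:00–18:00.
Mina ∩ Callum: 10:00–10:45, 11:15–12:30, 14:00–15:30, 15:45–16:00, 16:15–18:00.
Mina ∩ Callum ∩ Priya: 10:00–10:45, 11:15–12:30, 16:15–16:45.
Mina ∩ Callum ∩ Priya ∩ Isla: 16:15–16:45.
Mina ∩ Callum ∩ Priya ∩ Isla ∩ Bob: 16:15–16:45.
Windows ≥ 30 min: 16:15–16:45.
Earliest such window starts at 16:15.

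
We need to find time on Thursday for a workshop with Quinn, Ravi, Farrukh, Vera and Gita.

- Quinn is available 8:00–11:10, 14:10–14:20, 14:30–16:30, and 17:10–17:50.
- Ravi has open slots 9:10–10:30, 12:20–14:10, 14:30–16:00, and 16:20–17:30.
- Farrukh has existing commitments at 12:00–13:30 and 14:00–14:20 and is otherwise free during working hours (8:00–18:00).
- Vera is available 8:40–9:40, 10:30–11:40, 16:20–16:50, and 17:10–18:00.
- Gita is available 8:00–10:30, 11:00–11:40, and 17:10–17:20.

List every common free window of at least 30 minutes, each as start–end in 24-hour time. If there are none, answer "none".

Farrukh free within 08:00–18:00: 08:00–12:00, 13:30–14:00, 14:20–18:00.
Quinn ∩ Ravi: 09:10–10:30, 14:30–16:00, 16:20–16:30, 17:10–17:30.
Quinn ∩ Ravi ∩ Farrukh: 09:10–10:30, 14:30–16:00, 16:20–16:30, 17:10–17:30.
Quinn ∩ Ravi ∩ Farrukh ∩ Vera: 09:10–09:40, 16:20–16:30, 17:10–17:30.
Quinn ∩ Ravi ∩ Farrukh ∩ Vera ∩ Gita: 09:10–09:40, 17:10–17:20.
Windows ≥ 30 min: 09:10–09:40.

09:10–09:40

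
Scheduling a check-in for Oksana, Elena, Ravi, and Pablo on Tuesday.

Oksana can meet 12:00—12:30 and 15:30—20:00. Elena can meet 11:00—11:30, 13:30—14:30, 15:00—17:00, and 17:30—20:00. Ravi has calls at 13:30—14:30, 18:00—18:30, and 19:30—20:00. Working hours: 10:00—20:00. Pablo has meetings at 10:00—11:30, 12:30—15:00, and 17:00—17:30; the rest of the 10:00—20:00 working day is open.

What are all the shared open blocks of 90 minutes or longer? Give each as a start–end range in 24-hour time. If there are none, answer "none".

Ravi free within 10:00–20:00: 10:00–13:30, 14:30–18:00, 18:30–19:30.
Pablo free within 10:00–20:00: 11:30–12:30, 15:00–17:00, 17:30–20:00.
Oksana ∩ Elena: 15:30–17:00, 17:30–20:00.
Oksana ∩ Elena ∩ Ravi: 15:30–17:00, 17:30–18:00, 18:30–19:30.
Oksana ∩ Elena ∩ Ravi ∩ Pablo: 15:30–17:00, 17:30–18:00, 18:30–19:30.
Windows ≥ 90 min: 15:30–17:00.

15:30–17:00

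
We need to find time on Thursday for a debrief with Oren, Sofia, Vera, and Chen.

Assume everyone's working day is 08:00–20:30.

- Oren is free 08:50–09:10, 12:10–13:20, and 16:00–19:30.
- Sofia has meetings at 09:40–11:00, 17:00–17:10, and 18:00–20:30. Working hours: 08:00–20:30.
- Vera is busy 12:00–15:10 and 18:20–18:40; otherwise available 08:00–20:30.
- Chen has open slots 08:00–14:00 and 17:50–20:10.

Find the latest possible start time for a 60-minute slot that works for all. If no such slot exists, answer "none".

none

Sofia free within 08:00–20:30: 08:00–09:40, 11:00–17:00, 17:10–18:00.
Vera free within 08:00–20:30: 08:00–12:00, 15:10–18:20, 18:40–20:30.
Oren ∩ Sofia: 08:50–09:10, 12:10–13:20, 16:00–17:00, 17:10–18:00.
Oren ∩ Sofia ∩ Vera: 08:50–09:10, 16:00–17:00, 17:10–18:00.
Oren ∩ Sofia ∩ Vera ∩ Chen: 08:50–09:10, 17:50–18:00.
Windows ≥ 60 min: (none).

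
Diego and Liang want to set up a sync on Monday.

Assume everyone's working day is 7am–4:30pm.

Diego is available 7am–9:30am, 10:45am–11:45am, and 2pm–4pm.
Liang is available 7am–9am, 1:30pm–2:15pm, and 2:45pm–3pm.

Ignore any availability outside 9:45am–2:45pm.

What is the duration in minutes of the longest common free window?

15 minutes

Diego ∩ Liang: 07:00–09:00, 14:00–14:15, 14:45–15:00.
Restricted to 09:45–14:45: 14:00–14:15.
Single common window of 15 minutes.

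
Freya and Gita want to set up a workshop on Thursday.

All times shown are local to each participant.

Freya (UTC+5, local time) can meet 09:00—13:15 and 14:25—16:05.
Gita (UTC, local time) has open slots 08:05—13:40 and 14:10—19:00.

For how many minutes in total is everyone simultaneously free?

110 minutes

Freya → UTC: 04:00–08:15, 09:25–11:05.
Gita → UTC: 08:05–13:40, 14:10–19:00.
Freya ∩ Gita: 08:05–08:15, 09:25–11:05.
Total common minutes: 10 + 100 = 110.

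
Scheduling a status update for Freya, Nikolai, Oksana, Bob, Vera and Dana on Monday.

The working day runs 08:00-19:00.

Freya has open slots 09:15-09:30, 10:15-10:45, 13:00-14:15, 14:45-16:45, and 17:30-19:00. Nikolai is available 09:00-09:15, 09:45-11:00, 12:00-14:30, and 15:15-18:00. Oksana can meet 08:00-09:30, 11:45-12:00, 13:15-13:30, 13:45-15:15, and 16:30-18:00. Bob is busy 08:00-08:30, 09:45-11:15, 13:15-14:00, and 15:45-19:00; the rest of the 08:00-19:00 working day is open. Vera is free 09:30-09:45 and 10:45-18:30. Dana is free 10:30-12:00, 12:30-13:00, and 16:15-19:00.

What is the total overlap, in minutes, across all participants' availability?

Bob free within 08:00–19:00: 08:30–09:45, 11:15–13:15, 14:00–15:45.
Freya ∩ Nikolai: 10:15–10:45, 13:00–14:15, 15:15–16:45, 17:30–18:00.
Freya ∩ Nikolai ∩ Oksana: 13:15–13:30, 13:45–14:15, 16:30–16:45, 17:30–18:00.
Freya ∩ Nikolai ∩ Oksana ∩ Bob: 14:00–14:15.
Freya ∩ Nikolai ∩ Oksana ∩ Bob ∩ Vera: 14:00–14:15.
Freya ∩ Nikolai ∩ Oksana ∩ Bob ∩ Vera ∩ Dana: (none).
Total common minutes: 0.

0 minutes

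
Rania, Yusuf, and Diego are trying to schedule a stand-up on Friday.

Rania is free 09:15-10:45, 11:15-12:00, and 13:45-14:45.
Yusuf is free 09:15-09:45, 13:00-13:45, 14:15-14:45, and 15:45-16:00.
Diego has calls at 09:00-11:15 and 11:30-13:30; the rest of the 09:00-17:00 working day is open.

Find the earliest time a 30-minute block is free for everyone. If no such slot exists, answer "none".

Diego free within 09:00–17:00: 11:15–11:30, 13:30–17:00.
Rania ∩ Yusuf: 09:15–09:45, 14:15–14:45.
Rania ∩ Yusuf ∩ Diego: 14:15–14:45.
Windows ≥ 30 min: 14:15–14:45.
Earliest such window starts at 14:15.

14:15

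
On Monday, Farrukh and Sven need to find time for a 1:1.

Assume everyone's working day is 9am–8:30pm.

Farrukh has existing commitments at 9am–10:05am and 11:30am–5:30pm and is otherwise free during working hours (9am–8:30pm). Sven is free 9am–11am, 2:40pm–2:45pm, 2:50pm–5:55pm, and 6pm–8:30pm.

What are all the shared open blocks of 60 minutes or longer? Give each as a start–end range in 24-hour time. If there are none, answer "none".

18:00–20:30

Farrukh free within 09:00–20:30: 10:05–11:30, 17:30–20:30.
Farrukh ∩ Sven: 10:05–11:00, 17:30–17:55, 18:00–20:30.
Windows ≥ 60 min: 18:00–20:30.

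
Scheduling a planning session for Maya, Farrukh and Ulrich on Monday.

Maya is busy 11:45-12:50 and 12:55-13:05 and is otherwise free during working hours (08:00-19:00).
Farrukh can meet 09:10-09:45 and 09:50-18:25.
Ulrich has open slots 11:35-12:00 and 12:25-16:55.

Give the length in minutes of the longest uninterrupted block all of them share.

Maya free within 08:00–19:00: 08:00–11:45, 12:50–12:55, 13:05–19:00.
Maya ∩ Farrukh: 09:10–09:45, 09:50–11:45, 12:50–12:55, 13:05–18:25.
Maya ∩ Farrukh ∩ Ulrich: 11:35–11:45, 12:50–12:55, 13:05–16:55.
Common window lengths: 10, 5, 230 min; longest is 230.

230 minutes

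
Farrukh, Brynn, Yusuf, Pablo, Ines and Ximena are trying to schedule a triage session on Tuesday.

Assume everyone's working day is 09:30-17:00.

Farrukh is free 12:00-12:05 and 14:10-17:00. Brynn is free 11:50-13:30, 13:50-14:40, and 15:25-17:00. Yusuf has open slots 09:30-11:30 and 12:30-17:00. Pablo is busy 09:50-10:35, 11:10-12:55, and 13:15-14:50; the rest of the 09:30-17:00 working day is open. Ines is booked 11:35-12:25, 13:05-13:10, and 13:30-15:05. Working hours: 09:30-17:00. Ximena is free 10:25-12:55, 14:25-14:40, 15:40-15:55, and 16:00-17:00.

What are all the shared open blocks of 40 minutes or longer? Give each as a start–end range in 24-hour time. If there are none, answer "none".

16:00–17:00

Pablo free within 09:30–17:00: 09:30–09:50, 10:35–11:10, 12:55–13:15, 14:50–17:00.
Ines free within 09:30–17:00: 09:30–11:35, 12:25–13:05, 13:10–13:30, 15:05–17:00.
Farrukh ∩ Brynn: 12:00–12:05, 14:10–14:40, 15:25–17:00.
Farrukh ∩ Brynn ∩ Yusuf: 14:10–14:40, 15:25–17:00.
Farrukh ∩ Brynn ∩ Yusuf ∩ Pablo: 15:25–17:00.
Farrukh ∩ Brynn ∩ Yusuf ∩ Pablo ∩ Ines: 15:25–17:00.
Farrukh ∩ Brynn ∩ Yusuf ∩ Pablo ∩ Ines ∩ Ximena: 15:40–15:55, 16:00–17:00.
Windows ≥ 40 min: 16:00–17:00.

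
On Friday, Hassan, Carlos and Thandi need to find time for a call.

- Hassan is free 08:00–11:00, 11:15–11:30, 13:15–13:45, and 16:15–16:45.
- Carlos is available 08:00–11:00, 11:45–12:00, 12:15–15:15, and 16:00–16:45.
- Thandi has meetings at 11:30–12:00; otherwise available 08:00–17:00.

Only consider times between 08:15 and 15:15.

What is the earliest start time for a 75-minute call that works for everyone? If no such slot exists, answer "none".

08:15

Thandi free within 08:00–17:00: 08:00–11:30, 12:00–17:00.
Hassan ∩ Carlos: 08:00–11:00, 13:15–13:45, 16:15–16:45.
Hassan ∩ Carlos ∩ Thandi: 08:00–11:00, 13:15–13:45, 16:15–16:45.
Restricted to 08:15–15:15: 08:15–11:00, 13:15–13:45.
Windows ≥ 75 min: 08:15–11:00.
Earliest such window starts at 08:15.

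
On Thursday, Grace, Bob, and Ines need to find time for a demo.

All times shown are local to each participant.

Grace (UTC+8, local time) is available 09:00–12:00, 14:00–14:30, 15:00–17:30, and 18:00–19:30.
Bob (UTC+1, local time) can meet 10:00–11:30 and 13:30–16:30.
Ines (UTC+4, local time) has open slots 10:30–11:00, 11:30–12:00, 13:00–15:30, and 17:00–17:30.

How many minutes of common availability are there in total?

60 minutes

Grace → UTC: 01:00–04:00, 06:00–06:30, 07:00–09:30, 10:00–11:30.
Bob → UTC: 09:00–10:30, 12:30–15:30.
Ines → UTC: 06:30–07:00, 07:30–08:00, 09:00–11:30, 13:00–13:30.
Grace ∩ Bob: 09:00–09:30, 10:00–10:30.
Grace ∩ Bob ∩ Ines: 09:00–09:30, 10:00–10:30.
Total common minutes: 30 + 30 = 60.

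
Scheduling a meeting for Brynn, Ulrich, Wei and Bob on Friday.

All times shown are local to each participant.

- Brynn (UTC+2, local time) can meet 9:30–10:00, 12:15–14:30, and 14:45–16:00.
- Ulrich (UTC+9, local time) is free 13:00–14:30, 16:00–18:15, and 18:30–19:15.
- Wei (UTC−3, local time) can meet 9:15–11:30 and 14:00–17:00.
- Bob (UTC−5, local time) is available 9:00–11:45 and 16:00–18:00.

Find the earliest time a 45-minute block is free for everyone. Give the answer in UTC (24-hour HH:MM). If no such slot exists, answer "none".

Brynn → UTC: 07:30–08:00, 10:15–12:30, 12:45–14:00.
Ulrich → UTC: 04:00–05:30, 07:00–09:15, 09:30–10:15.
Wei → UTC: 12:15–14:30, 17:00–20:00.
Bob → UTC: 14:00–16:45, 21:00–23:00.
Brynn ∩ Ulrich: 07:30–08:00.
Brynn ∩ Ulrich ∩ Wei: (none).
Brynn ∩ Ulrich ∩ Wei ∩ Bob: (none).
Windows ≥ 45 min: (none).

none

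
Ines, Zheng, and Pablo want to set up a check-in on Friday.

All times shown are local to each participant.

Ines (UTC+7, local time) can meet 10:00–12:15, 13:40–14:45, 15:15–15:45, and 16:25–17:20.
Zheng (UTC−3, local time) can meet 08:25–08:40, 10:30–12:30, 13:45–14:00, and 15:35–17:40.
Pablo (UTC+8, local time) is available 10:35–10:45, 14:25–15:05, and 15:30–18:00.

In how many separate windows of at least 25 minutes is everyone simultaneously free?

0

Ines → UTC: 03:00–05:15, 06:40–07:45, 08:15–08:45, 09:25–10:20.
Zheng → UTC: 11:25–11:40, 13:30–15:30, 16:45–17:00, 18:35–20:40.
Pablo → UTC: 02:35–02:45, 06:25–07:05, 07:30–10:00.
Ines ∩ Zheng: (none).
Ines ∩ Zheng ∩ Pablo: (none).
Windows ≥ 25 min: (none).
That's 0 windows.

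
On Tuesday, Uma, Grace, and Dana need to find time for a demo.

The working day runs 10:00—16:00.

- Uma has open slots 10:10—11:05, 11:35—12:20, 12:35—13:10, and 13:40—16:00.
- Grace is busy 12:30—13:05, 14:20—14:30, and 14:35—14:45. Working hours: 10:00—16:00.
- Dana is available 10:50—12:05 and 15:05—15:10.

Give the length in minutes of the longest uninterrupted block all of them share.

30 minutes

Grace free within 10:00–16:00: 10:00–12:30, 13:05–14:20, 14:30–14:35, 14:45–16:00.
Uma ∩ Grace: 10:10–11:05, 11:35–12:20, 13:05–13:10, 13:40–14:20, 14:30–14:35, 14:45–16:00.
Uma ∩ Grace ∩ Dana: 10:50–11:05, 11:35–12:05, 15:05–15:10.
Common window lengths: 15, 30, 5 min; longest is 30.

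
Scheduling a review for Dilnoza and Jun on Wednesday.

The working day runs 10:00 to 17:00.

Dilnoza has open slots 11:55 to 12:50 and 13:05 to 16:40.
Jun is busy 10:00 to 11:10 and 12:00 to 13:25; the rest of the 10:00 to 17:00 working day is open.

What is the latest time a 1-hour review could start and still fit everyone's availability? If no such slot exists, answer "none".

15:40

Jun free within 10:00–17:00: 11:10–12:00, 13:25–17:00.
Dilnoza ∩ Jun: 11:55–12:00, 13:25–16:40.
Windows ≥ 60 min: 13:25–16:40.
Latest start in the last window 13:25–16:40 is 16:40 − 60 min = 15:40.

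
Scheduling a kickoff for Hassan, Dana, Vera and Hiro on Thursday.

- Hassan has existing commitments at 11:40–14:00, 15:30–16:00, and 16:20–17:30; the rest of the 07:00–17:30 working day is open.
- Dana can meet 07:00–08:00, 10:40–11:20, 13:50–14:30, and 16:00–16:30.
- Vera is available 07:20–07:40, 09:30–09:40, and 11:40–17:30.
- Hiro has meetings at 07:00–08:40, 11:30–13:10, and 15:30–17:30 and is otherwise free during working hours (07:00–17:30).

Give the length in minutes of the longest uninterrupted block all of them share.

30 minutes

Hassan free within 07:00–17:30: 07:00–11:40, 14:00–15:30, 16:00–16:20.
Hiro free within 07:00–17:30: 08:40–11:30, 13:10–15:30.
Hassan ∩ Dana: 07:00–08:00, 10:40–11:20, 14:00–14:30, 16:00–16:20.
Hassan ∩ Dana ∩ Vera: 07:20–07:40, 14:00–14:30, 16:00–16:20.
Hassan ∩ Dana ∩ Vera ∩ Hiro: 14:00–14:30.
Single common window of 30 minutes.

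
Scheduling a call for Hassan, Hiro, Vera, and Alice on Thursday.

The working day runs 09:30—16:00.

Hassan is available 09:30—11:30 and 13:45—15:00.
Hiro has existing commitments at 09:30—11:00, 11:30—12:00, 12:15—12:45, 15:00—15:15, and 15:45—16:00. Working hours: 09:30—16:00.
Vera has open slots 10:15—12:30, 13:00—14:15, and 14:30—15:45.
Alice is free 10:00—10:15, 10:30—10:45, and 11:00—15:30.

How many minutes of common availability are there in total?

90 minutes

Hiro free within 09:30–16:00: 11:00–11:30, 12:00–12:15, 12:45–15:00, 15:15–15:45.
Hassan ∩ Hiro: 11:00–11:30, 13:45–15:00.
Hassan ∩ Hiro ∩ Vera: 11:00–11:30, 13:45–14:15, 14:30–15:00.
Hassan ∩ Hiro ∩ Vera ∩ Alice: 11:00–11:30, 13:45–14:15, 14:30–15:00.
Total common minutes: 30 + 30 + 30 = 90.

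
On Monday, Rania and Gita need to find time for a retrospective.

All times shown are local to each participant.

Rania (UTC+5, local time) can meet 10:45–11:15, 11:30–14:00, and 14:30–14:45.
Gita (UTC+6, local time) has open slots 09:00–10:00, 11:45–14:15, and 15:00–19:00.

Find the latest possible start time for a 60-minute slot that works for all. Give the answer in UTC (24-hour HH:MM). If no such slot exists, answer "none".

07:15

Rania → UTC: 05:45–06:15, 06:30–09:00, 09:30–09:45.
Gita → UTC: 03:00–04:00, 05:45–08:15, 09:00–13:00.
Rania ∩ Gita: 05:45–06:15, 06:30–08:15, 09:30–09:45.
Windows ≥ 60 min: 06:30–08:15.
Latest start in the last window 06:30–08:15 is 08:15 − 60 min = 07:15.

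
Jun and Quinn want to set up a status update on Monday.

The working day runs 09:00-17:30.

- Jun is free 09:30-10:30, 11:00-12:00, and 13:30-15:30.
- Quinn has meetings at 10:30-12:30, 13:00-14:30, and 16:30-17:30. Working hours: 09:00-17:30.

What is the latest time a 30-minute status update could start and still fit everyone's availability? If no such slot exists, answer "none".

Quinn free within 09:00–17:30: 09:00–10:30, 12:30–13:00, 14:30–16:30.
Jun ∩ Quinn: 09:30–10:30, 14:30–15:30.
Windows ≥ 30 min: 09:30–10:30, 14:30–15:30.
Latest start in the last window 14:30–15:30 is 15:30 − 30 min = 15:00.

15:00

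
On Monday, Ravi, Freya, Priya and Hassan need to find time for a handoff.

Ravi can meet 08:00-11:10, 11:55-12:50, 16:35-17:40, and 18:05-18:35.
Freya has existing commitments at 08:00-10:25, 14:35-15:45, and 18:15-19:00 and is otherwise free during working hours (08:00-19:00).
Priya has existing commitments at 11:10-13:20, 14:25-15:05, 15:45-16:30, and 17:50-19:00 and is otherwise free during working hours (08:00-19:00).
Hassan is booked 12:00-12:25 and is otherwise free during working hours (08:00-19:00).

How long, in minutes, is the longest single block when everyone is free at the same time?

65 minutes

Freya free within 08:00–19:00: 10:25–14:35, 15:45–18:15.
Priya free within 08:00–19:00: 08:00–11:10, 13:20–14:25, 15:05–15:45, 16:30–17:50.
Hassan free within 08:00–19:00: 08:00–12:00, 12:25–19:00.
Ravi ∩ Freya: 10:25–11:10, 11:55–12:50, 16:35–17:40, 18:05–18:15.
Ravi ∩ Freya ∩ Priya: 10:25–11:10, 16:35–17:40.
Ravi ∩ Freya ∩ Priya ∩ Hassan: 10:25–11:10, 16:35–17:40.
Common window lengths: 45, 65 min; longest is 65.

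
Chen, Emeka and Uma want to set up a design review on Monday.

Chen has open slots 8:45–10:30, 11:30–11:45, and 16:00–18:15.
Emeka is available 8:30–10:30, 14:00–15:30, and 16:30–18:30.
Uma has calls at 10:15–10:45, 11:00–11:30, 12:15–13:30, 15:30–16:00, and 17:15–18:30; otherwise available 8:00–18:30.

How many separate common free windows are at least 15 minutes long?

2

Uma free within 08:00–18:30: 08:00–10:15, 10:45–11:00, 11:30–12:15, 13:30–15:30, 16:00–17:15.
Chen ∩ Emeka: 08:45–10:30, 16:30–18:15.
Chen ∩ Emeka ∩ Uma: 08:45–10:15, 16:30–17:15.
Windows ≥ 15 min: 08:45–10:15, 16:30–17:15.
That's 2 windows.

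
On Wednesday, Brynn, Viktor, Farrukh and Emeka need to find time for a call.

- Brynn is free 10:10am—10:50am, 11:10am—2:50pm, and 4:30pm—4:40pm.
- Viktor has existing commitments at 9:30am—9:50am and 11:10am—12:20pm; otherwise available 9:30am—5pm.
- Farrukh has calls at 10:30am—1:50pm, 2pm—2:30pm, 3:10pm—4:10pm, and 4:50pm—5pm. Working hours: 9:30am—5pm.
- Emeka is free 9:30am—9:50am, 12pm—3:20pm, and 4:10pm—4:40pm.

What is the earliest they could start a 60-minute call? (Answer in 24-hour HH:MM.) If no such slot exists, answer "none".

none

Viktor free within 09:30–17:00: 09:50–11:10, 12:20–17:00.
Farrukh free within 09:30–17:00: 09:30–10:30, 13:50–14:00, 14:30–15:10, 16:10–16:50.
Brynn ∩ Viktor: 10:10–10:50, 12:20–14:50, 16:30–16:40.
Brynn ∩ Viktor ∩ Farrukh: 10:10–10:30, 13:50–14:00, 14:30–14:50, 16:30–16:40.
Brynn ∩ Viktor ∩ Farrukh ∩ Emeka: 13:50–14:00, 14:30–14:50, 16:30–16:40.
Windows ≥ 60 min: (none).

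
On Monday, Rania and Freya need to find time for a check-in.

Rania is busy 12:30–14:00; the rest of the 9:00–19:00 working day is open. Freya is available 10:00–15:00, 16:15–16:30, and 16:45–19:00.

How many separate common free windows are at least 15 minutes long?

Rania free within 09:00–19:00: 09:00–12:30, 14:00–19:00.
Rania ∩ Freya: 10:00–12:30, 14:00–15:00, 16:15–16:30, 16:45–19:00.
Windows ≥ 15 min: 10:00–12:30, 14:00–15:00, 16:15–16:30, 16:45–19:00.
That's 4 windows.

4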